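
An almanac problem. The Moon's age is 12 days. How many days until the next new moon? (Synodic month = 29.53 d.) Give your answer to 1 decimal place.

17.5 days

The next new moon completes the synodic month: 29.53 − 12 = 17.530 days.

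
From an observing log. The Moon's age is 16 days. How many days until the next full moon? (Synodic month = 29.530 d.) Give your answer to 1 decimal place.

28.3 days

Full moon is 0.5 of the way through the cycle: age 0.5 × 29.530 = 14.765 d.
Already past this cycle's full moon; the next is at 14.765 + 29.530 = 44.295 d, so 44.295 − 16 = 28.295 days.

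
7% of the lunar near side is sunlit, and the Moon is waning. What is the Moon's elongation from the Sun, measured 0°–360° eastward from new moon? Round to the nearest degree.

cos θ = 1 − 2f = 0.860, giving a principal value of 30.7°.
A waning Moon lies in 180°–360°, so θ = 360° − 30.7° = 329.3°.

329°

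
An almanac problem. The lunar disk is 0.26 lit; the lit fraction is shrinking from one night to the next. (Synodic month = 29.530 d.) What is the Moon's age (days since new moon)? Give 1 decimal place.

From f = (1 − cos θ)/2: cos θ = 1 − 2×0.26 = 0.480; arccos → 61.3°.
Waning ⇒ past full, so θ = 360° − 61.3° = 298.7°.
That fraction of the synodic month is 298.7/360 × 29.530 d ≈ 24.50 d.

24.5 days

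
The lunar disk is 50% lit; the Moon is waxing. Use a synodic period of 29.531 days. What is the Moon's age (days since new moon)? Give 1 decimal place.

Invert f = (1 − cos θ)/2 to get cos θ = 1 − 2(0.50) = 0.000, hence θ₀ = arccos 0.000 = 90.0°.
Before full moon the principal value applies: θ = 90.0°.
Age = 29.531 × 90.0°/360° ≈ 7.38 days.

7.4 days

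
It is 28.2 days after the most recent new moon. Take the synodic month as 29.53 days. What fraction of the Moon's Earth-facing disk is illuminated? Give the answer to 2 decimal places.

The Moon has covered 28.2/29.53 of its cycle, so θ ≈ 360° × 28.2/29.53 = 343.8°.
cos 343.8° = 0.960, so f = (1 − 0.960)/2 = 0.020.

0.02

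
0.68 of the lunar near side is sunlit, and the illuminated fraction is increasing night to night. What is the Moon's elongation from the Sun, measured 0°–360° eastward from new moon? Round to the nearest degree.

cos θ = 1 − 2f = -0.360, giving a principal value of 111.1°.
Waxing ⇒ before full, so θ = 111.1°.

111°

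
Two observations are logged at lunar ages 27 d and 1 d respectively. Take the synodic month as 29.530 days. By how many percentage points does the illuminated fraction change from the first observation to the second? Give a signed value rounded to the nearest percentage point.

-6 pp

First observation: θ = 360°·27/29.530 = 329.2°, so f = 0.071.
Second observation: θ = 12.2°, f = 0.011.
Δf = 0.011 − 0.071 = -0.059, i.e. -6 pp.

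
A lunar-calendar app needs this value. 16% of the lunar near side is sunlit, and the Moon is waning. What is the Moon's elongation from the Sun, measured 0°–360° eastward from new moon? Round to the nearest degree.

313°

cos θ = 1 − 2f = 0.680, giving a principal value of 47.2°.
A waning Moon lies in 180°–360°, so θ = 360° − 47.2° = 312.8°.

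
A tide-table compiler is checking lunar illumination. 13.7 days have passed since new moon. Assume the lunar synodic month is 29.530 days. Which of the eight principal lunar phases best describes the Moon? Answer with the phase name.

At 13.7/29.530 of the cycle, θ ≈ 167° — the full moon range.

full moon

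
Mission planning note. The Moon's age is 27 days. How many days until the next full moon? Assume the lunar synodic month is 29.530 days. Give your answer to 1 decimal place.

17.3 days

Full moon is 0.5 of the way through the cycle: age 0.5 × 29.530 = 14.765 d.
This lunation's full moon (14.765 d) has passed, so add one period: 44.295 − 27 = 17.295 days.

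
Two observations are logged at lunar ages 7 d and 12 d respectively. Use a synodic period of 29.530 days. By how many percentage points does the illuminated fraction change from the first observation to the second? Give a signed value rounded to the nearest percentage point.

First observation: θ = 360°·7/29.530 = 85.3°, so f = 0.459.
Second observation: θ = 146.3°, f = 0.916.
Δf = 0.916 − 0.459 = +0.457, i.e. +46 pp.

+46 pp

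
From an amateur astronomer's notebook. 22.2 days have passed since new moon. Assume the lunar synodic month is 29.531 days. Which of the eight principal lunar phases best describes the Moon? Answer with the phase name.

last quarter

At 22.2/29.531 of the cycle, θ ≈ 271° — the last quarter range.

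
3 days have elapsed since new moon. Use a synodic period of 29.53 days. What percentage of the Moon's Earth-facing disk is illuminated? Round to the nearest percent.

10%

Elongation θ = 360° × 3/29.53 ≈ 36.6°.
With cos θ = 0.803, the lit fraction is (1 − 0.803)/2 ≈ 0.098, so 10%.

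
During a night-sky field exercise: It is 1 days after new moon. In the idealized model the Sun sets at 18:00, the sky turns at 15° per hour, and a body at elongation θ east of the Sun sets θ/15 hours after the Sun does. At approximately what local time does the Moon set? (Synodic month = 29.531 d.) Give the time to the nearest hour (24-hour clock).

19:00

Elongation θ = 360° × 1/29.531 ≈ 12.2°.
The Moon trails the Sun by θ/15 = 12.2/15 ≈ 0.81 hours.
18:00 + 0.81 h ≈ 18:49 → 19:00 to the nearest hour.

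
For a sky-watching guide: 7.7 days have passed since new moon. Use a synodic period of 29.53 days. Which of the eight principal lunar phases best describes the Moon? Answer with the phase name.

first quarter

θ ≈ 360° × 7.7/29.53 = 94°, which falls in the first quarter sector.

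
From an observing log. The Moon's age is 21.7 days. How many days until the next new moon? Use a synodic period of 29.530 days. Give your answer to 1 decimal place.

One full lunation from the last new moon is 29.530 d; remaining = 29.530 − 21.7 = 7.830 d.

7.8 days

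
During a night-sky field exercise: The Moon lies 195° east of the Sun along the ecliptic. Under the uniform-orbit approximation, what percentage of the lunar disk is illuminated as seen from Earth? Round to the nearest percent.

98%

cos 195° = (-0.966), so f = (1 − (-0.966))/2 = 0.983, i.e. 98%.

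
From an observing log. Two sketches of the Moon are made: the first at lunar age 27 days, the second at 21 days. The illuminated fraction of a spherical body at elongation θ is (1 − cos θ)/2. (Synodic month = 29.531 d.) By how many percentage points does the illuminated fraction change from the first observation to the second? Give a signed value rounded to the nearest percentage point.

+55 pp

θ₁ = 360° × 27/29.531 = 329.1°, f₁ = (1 − cos θ₁)/2 = 0.071.
θ₂ = 360° × 21/29.531 = 256.0°, f₂ = (1 − cos θ₂)/2 = 0.621.
Change = f₂ − f₁ = +0.550 → +55 percentage points.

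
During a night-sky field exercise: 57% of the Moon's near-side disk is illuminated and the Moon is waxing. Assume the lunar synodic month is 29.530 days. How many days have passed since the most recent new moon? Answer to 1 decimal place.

8.0 days

cos θ = 1 − 2f = -0.140, giving a principal value of 98.0°.
The Moon is waxing (0°–180°), so θ = 98.0° directly.
That fraction of the synodic month is 98.0/360 × 29.530 d ≈ 8.04 d.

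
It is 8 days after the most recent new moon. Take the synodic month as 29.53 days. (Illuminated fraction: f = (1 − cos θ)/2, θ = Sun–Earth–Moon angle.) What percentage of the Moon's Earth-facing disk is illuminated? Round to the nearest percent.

57%

Elongation θ = 360° × 8/29.53 ≈ 97.5°.
Illuminated fraction = (1 − cos 97.5°)/2 = (1 − (-0.131))/2 ≈ 0.566, so 57%.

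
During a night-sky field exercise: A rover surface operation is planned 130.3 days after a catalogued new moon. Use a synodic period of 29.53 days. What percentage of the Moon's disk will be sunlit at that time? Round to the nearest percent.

Reduce mod P: 130.3 − 4×29.53 = 12.18 d into the current lunation.
The Moon has covered 12.18/29.53 of its cycle, so θ ≈ 360° × 12.18/29.53 = 148.5°.
Illuminated fraction = (1 − cos 148.5°)/2 = (1 − (-0.853))/2 ≈ 0.926, so 93%.

93%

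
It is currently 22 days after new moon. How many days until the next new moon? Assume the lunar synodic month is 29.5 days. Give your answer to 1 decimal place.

7.5 days

One full lunation from the last new moon is 29.5 d; remaining = 29.5 − 22 = 7.500 d.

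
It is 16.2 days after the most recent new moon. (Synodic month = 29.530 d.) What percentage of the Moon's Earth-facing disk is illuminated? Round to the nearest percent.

The Moon has covered 16.2/29.530 of its cycle, so θ ≈ 360° × 16.2/29.530 = 197.5°.
With cos θ = (-0.954), the lit fraction is (1 − (-0.954))/2 ≈ 0.977, so 98%.

98%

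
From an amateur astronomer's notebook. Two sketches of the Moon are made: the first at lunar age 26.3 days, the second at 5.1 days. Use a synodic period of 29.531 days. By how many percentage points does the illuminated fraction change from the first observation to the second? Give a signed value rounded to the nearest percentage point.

+15 percentage points

First observation: θ = 360°·26.3/29.531 = 320.6°, so f = 0.114.
Second observation: θ = 62.2°, f = 0.267.
Δf = 0.267 − 0.114 = +0.153, i.e. +15 pp.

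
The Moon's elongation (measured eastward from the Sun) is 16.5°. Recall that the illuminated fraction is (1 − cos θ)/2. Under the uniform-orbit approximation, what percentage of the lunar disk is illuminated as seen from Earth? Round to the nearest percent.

2%

Half-versine of 16.5°: (1 − 0.959)/2 = 0.021, i.e. 2%.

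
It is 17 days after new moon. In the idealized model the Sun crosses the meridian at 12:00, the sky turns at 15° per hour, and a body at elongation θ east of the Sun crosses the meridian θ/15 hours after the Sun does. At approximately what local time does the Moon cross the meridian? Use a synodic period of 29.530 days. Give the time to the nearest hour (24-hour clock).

02:00

Elongation θ = 360° × 17/29.530 ≈ 207.2°.
Delay after the Sun = 207.2° / (15°/h) ≈ 13.82 h.
12:00 + 13.82 h ≈ 01:49 → 02:00 to the nearest hour.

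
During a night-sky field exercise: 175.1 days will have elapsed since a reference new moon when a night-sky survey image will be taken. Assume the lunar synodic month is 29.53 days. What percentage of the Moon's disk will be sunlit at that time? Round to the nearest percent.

Reduce mod P: 175.1 − 5×29.53 = 27.45 d into the current lunation.
The Moon has covered 27.45/29.53 of its cycle, so θ ≈ 360° × 27.45/29.53 = 334.6°.
With cos θ = 0.904, the lit fraction is (1 − 0.904)/2 ≈ 0.048, so 5%.

5%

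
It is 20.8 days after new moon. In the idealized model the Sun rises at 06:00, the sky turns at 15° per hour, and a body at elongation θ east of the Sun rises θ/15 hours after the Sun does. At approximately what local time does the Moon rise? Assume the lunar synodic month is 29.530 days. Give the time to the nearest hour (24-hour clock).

23:00

Phase angle: θ = 360°·(20.8 d)/(29.530 d) = 253.6°.
At 15° of sky rotation per hour, 253.6° corresponds to a 16.90 h lag.
06:00 + 16.90 h ≈ 22:54 → 23:00 to the nearest hour.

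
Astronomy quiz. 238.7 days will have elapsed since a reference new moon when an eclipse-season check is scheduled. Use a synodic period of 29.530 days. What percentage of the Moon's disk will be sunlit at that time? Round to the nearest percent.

238.7 d spans 8 complete synodic months (8 × 29.530 = 236.24 d) plus 2.46 d.
The Moon has covered 2.46/29.530 of its cycle, so θ ≈ 360° × 2.46/29.530 = 30.0°.
With cos θ = 0.866, the lit fraction is (1 − 0.866)/2 ≈ 0.067, so 7%.

7%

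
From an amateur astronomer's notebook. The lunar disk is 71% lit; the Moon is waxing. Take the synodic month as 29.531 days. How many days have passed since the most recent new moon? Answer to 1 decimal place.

cos θ = 1 − 2f = -0.420, giving a principal value of 114.8°.
The Moon is waxing (0°–180°), so θ = 114.8° directly.
At 360°/29.531 d per day, 114.8° corresponds to 9.42 days.

9.4 days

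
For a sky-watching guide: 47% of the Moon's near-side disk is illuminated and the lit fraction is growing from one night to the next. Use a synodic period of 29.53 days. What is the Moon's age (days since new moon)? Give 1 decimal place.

Invert f = (1 − cos θ)/2 to get cos θ = 1 − 2(0.47) = 0.060, hence θ₀ = arccos 0.060 = 86.6°.
The Moon is waxing (0°–180°), so θ = 86.6° directly.
At 360°/29.53 d per day, 86.6° corresponds to 7.10 days.

7.1 days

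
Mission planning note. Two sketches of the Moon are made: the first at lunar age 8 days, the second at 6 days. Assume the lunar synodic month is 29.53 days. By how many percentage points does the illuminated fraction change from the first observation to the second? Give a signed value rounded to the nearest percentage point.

-21 percentage points

θ₁ = 360° × 8/29.53 = 97.5°, f₁ = (1 − cos θ₁)/2 = 0.566.
θ₂ = 360° × 6/29.53 = 73.1°, f₂ = (1 − cos θ₂)/2 = 0.355.
Change = f₂ − f₁ = -0.210 → -21 percentage points.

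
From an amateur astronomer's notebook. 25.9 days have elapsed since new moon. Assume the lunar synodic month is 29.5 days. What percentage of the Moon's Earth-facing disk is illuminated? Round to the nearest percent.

14%

Phase angle: θ = 360°·(25.9 d)/(29.5 d) = 316.1°.
cos 316.1° = 0.720, so f = (1 − 0.720)/2 = 0.140, so 14%.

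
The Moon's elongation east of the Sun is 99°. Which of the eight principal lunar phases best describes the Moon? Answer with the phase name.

first quarter

The first quarter sector spans roughly 68°–112°; 99° falls inside it.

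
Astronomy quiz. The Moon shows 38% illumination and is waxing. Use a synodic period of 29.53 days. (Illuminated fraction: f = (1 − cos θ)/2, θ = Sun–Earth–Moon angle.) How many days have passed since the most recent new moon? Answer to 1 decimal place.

From f = (1 − cos θ)/2: cos θ = 1 − 2×0.38 = 0.240; arccos → 76.1°.
The Moon is waxing (0°–180°), so θ = 76.1° directly.
Age = 29.53 × 76.1°/360° ≈ 6.24 days.

6.2 days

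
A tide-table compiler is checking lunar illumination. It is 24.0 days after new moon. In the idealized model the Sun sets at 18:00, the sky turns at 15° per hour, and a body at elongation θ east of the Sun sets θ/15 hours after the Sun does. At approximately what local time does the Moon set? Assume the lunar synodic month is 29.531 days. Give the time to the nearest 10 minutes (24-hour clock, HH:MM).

13:30

Elongation θ = 360° × 24.0/29.531 ≈ 292.6°.
The Moon trails the Sun by θ/15 = 292.6/15 ≈ 19.50 hours.
18:00 + 19.505 h ≈ 13:30 → 13:30 to the nearest ten minutes.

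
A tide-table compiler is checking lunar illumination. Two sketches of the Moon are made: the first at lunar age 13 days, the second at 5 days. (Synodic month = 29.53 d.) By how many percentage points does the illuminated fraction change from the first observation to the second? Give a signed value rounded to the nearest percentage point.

First observation: θ = 360°·13/29.53 = 158.5°, so f = 0.965.
Second observation: θ = 61.0°, f = 0.257.
Δf = 0.257 − 0.965 = -0.708, i.e. -71 pp.

-71 pp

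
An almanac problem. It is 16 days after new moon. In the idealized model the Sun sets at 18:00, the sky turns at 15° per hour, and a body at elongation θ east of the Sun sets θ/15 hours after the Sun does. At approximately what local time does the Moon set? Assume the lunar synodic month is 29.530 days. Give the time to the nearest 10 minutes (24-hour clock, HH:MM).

07:00

Elongation θ = 360° × 16/29.530 ≈ 195.1°.
The Moon trails the Sun by θ/15 = 195.1/15 ≈ 13.00 hours.
18:00 + 13.004 h ≈ 07:00 → 07:00 to the nearest ten minutes.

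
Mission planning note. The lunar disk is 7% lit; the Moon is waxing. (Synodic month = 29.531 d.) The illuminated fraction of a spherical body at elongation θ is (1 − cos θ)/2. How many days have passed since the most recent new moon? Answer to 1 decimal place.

2.5 days

Invert f = (1 − cos θ)/2 to get cos θ = 1 − 2(0.07) = 0.860, hence θ₀ = arccos 0.860 = 30.7°.
Before full moon the principal value applies: θ = 30.7°.
Age = 29.531 × 30.7°/360° ≈ 2.52 days.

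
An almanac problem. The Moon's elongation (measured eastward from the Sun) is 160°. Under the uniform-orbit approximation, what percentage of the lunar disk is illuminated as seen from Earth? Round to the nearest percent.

97%

cos 160° = (-0.940), so f = (1 − (-0.940))/2 = 0.970, i.e. 97%.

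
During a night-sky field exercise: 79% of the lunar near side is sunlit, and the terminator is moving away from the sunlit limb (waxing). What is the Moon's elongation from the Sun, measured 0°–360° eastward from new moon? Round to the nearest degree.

From f = (1 − cos θ)/2: cos θ = 1 − 2×0.79 = -0.580; arccos → 125.5°.
Waxing ⇒ before full, so θ = 125.5°.

125°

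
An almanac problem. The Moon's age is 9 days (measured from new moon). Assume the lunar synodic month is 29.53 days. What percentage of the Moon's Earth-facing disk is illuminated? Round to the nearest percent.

67%

The Moon has covered 9/29.53 of its cycle, so θ ≈ 360° × 9/29.53 = 109.7°.
With cos θ = (-0.337), the lit fraction is (1 − (-0.337))/2 ≈ 0.669, so 67%.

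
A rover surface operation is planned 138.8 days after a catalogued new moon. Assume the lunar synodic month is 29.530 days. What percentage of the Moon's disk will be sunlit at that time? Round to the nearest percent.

138.8/29.530 = 4.700 lunations, so 4 complete cycles and 20.68 d into the next.
Elongation θ = 360° × 20.68/29.530 ≈ 252.1°.
cos 252.1° = (-0.307), so f = (1 − (-0.307))/2 = 0.654, so 65%.

65%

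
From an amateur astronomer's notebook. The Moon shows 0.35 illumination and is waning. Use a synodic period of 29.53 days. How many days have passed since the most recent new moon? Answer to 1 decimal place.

Invert f = (1 − cos θ)/2 to get cos θ = 1 − 2(0.35) = 0.300, hence θ₀ = arccos 0.300 = 72.5°.
Waning ⇒ past full, so θ = 360° − 72.5° = 287.5°.
At 360°/29.53 d per day, 287.5° corresponds to 23.58 days.

23.6 days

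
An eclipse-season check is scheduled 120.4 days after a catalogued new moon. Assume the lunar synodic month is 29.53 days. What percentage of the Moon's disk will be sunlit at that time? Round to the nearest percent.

120.4/29.53 = 4.077 lunations, so 4 complete cycles and 2.28 d into the next.
Phase angle: θ = 360°·(2.28 d)/(29.53 d) = 27.8°.
cos 27.8° = 0.885, so f = (1 − 0.885)/2 = 0.058, so 6%.

6%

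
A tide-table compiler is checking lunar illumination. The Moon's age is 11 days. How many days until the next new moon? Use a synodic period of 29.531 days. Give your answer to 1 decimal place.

One full lunation from the last new moon is 29.531 d; remaining = 29.531 − 11 = 18.531 d.

18.5 days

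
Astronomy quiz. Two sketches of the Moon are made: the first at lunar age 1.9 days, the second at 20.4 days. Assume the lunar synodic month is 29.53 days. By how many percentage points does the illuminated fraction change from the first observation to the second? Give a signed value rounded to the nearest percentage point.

θ₁ = 360° × 1.9/29.53 = 23.2°, f₁ = (1 − cos θ₁)/2 = 0.040.
θ₂ = 360° × 20.4/29.53 = 248.7°, f₂ = (1 − cos θ₂)/2 = 0.682.
Change = f₂ − f₁ = +0.641 → +64 percentage points.

+64 pp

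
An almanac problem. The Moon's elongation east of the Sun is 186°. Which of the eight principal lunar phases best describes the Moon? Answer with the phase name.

full moon

186° lies in the full moon sector of the 8-phase cycle.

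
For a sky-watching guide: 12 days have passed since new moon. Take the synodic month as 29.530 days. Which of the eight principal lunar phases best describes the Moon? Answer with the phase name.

θ ≈ 360° × 12/29.530 = 146°, which falls in the waxing gibbous sector.

waxing gibbous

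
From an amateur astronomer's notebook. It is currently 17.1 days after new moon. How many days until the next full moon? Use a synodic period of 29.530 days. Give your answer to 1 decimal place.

Full moon is 0.5 of the way through the cycle: age 0.5 × 29.530 = 14.765 d.
Already past this cycle's full moon; the next is at 14.765 + 29.530 = 44.295 d, so 44.295 − 17.1 = 27.195 days.

27.2 days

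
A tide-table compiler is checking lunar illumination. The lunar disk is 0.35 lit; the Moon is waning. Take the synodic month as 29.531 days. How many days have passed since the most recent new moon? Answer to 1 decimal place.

Invert f = (1 − cos θ)/2 to get cos θ = 1 − 2(0.35) = 0.300, hence θ₀ = arccos 0.300 = 72.5°.
Since the Moon is past full (waning), take the reflex angle: θ = 360° − 72.5° = 287.5°.
At 360°/29.531 d per day, 287.5° corresponds to 23.58 days.

23.6 days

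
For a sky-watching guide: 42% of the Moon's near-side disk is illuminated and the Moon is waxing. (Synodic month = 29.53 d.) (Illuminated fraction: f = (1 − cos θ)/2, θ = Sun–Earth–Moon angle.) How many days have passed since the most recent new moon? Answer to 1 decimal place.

6.6 days

From f = (1 − cos θ)/2: cos θ = 1 − 2×0.42 = 0.160; arccos → 80.8°.
Waxing ⇒ before full, so θ = 80.8°.
Age = 29.53 × 80.8°/360° ≈ 6.63 days.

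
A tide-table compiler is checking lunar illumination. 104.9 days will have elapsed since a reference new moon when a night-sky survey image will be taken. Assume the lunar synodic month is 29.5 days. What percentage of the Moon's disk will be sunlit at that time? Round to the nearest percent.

97%

104.9/29.5 = 3.556 lunations, so 3 complete cycles and 16.40 d into the next.
Elongation θ = 360° × 16.40/29.5 ≈ 200.1°.
With cos θ = (-0.939), the lit fraction is (1 − (-0.939))/2 ≈ 0.969, so 97%.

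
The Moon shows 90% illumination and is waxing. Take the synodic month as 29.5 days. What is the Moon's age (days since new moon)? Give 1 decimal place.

11.7 days

From f = (1 − cos θ)/2: cos θ = 1 − 2×0.90 = -0.800; arccos → 143.1°.
The Moon is waxing (0°–180°), so θ = 143.1° directly.
That fraction of the synodic month is 143.1/360 × 29.5 d ≈ 11.73 d.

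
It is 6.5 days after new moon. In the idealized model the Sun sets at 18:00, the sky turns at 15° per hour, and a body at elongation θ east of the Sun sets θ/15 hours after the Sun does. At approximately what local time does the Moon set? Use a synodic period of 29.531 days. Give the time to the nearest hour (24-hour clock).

Elongation θ = 360° × 6.5/29.531 ≈ 79.2°.
Delay after the Sun = 79.2° / (15°/h) ≈ 5.28 h.
18:00 + 5.28 h ≈ 23:17 → 23:00 to the nearest hour.

23:00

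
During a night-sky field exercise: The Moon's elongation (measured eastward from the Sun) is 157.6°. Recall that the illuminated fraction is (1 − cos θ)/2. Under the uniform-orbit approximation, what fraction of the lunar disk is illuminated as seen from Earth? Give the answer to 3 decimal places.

0.962

Half-versine of 157.6°: (1 − (-0.925))/2 = 0.962.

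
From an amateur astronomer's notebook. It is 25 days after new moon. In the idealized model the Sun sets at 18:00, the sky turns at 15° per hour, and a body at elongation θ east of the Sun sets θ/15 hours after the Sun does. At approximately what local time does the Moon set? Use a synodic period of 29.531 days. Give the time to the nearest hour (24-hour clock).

14:00

The Moon has covered 25/29.531 of its cycle, so θ ≈ 360° × 25/29.531 = 304.8°.
The Moon trails the Sun by θ/15 = 304.8/15 ≈ 20.32 hours.
18:00 + 20.32 h ≈ 14:19 → 14:00 to the nearest hour.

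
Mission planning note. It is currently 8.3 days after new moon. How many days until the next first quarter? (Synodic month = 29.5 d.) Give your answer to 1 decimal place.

First quarter is 0.25 of the way through the cycle: age 0.25 × 29.5 = 7.375 d.
This lunation's first quarter (7.375 d) has passed, so add one period: 36.875 − 8.3 = 28.575 days.

28.6 days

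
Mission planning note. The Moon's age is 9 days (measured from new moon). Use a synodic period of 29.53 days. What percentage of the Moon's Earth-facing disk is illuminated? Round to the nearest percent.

Elongation θ = 360° × 9/29.53 ≈ 109.7°.
Illuminated fraction = (1 − cos 109.7°)/2 = (1 − (-0.337))/2 ≈ 0.669, so 67%.

67%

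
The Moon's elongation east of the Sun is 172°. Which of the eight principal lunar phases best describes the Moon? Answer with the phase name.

full moon

172° lies in the full moon sector of the 8-phase cycle.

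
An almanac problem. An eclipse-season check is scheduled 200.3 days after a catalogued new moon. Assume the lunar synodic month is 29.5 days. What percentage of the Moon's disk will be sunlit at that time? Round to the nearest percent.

200.3 d spans 6 complete synodic months (6 × 29.5 = 177.00 d) plus 23.30 d.
Elongation θ = 360° × 23.30/29.5 ≈ 284.3°.
cos 284.3° = 0.248, so f = (1 − 0.248)/2 = 0.376, so 38%.

38%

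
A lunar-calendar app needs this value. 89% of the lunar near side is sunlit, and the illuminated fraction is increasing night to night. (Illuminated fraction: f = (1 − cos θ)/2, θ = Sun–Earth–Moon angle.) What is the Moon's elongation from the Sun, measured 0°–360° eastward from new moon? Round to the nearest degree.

141°

From f = (1 − cos θ)/2: cos θ = 1 − 2×0.89 = -0.780; arccos → 141.3°.
The Moon is waxing (0°–180°), so θ = 141.3° directly.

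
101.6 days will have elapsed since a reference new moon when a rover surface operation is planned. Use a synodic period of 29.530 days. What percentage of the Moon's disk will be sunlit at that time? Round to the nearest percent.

97%

101.6/29.530 = 3.441 lunations, so 3 complete cycles and 13.01 d into the next.
Phase angle: θ = 360°·(13.01 d)/(29.530 d) = 158.6°.
cos 158.6° = (-0.931), so f = (1 − (-0.931))/2 = 0.966, so 97%.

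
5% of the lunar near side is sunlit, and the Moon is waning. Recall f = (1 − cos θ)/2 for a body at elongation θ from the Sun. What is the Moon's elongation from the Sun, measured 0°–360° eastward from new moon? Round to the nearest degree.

Invert f = (1 − cos θ)/2 to get cos θ = 1 − 2(0.05) = 0.900, hence θ₀ = arccos 0.900 = 25.8°.
Waning ⇒ past full, so θ = 360° − 25.8° = 334.2°.

334°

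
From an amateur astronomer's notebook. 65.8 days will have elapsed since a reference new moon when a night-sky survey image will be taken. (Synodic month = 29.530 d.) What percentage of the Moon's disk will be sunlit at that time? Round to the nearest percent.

65.8 d spans 2 complete synodic months (2 × 29.530 = 59.06 d) plus 6.74 d.
Phase angle: θ = 360°·(6.74 d)/(29.530 d) = 82.2°.
cos 82.2° = 0.136, so f = (1 − 0.136)/2 = 0.432, so 43%.

43%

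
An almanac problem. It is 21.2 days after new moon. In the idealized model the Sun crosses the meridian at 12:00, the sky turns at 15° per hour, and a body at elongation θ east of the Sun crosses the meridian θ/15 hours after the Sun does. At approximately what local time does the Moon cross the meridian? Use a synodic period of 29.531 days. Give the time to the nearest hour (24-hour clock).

Phase angle: θ = 360°·(21.2 d)/(29.531 d) = 258.4°.
The Moon trails the Sun by θ/15 = 258.4/15 ≈ 17.23 hours.
12:00 + 17.23 h ≈ 05:14 → 05:00 to the nearest hour.

05:00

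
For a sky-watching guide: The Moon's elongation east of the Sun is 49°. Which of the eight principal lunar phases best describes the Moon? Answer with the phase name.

waxing crescent

The waxing crescent sector spans roughly 22°–68°; 49° falls inside it.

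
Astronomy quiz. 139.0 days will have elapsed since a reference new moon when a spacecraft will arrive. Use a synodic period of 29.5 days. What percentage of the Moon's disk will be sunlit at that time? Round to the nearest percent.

Reduce mod P: 139.0 − 4×29.5 = 21.00 d into the current lunation.
Elongation θ = 360° × 21.00/29.5 ≈ 256.3°.
cos 256.3° = (-0.237), so f = (1 − (-0.237))/2 = 0.619, so 62%.

62%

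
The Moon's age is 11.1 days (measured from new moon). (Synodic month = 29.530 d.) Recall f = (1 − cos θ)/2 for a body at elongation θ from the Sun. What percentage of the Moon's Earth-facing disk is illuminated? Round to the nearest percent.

Phase angle: θ = 360°·(11.1 d)/(29.530 d) = 135.3°.
With cos θ = (-0.711), the lit fraction is (1 − (-0.711))/2 ≈ 0.856, so 86%.

86%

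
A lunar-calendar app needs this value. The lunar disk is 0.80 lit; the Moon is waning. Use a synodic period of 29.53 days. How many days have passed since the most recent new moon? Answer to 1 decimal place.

Invert f = (1 − cos θ)/2 to get cos θ = 1 − 2(0.80) = -0.600, hence θ₀ = arccos -0.600 = 126.9°.
Waning ⇒ past full, so θ = 360° − 126.9° = 233.1°.
That fraction of the synodic month is 233.1/360 × 29.53 d ≈ 19.12 d.

19.1 days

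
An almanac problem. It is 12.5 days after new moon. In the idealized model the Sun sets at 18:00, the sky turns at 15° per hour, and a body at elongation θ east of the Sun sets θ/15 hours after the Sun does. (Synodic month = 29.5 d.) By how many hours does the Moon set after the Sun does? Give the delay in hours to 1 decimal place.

10.2 h

Elongation θ = 360° × 12.5/29.5 ≈ 152.5°.
The Moon trails the Sun by θ/15 = 152.5/15 ≈ 10.17 hours.
So the Moon sets 10.17 h after the Sun.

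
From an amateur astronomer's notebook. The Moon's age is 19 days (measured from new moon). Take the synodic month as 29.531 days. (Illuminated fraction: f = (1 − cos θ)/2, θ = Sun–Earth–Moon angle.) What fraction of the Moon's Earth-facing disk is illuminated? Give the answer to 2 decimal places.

0.81

The Moon has covered 19/29.531 of its cycle, so θ ≈ 360° × 19/29.531 = 231.6°.
cos 231.6° = (-0.621), so f = (1 − (-0.621))/2 = 0.810.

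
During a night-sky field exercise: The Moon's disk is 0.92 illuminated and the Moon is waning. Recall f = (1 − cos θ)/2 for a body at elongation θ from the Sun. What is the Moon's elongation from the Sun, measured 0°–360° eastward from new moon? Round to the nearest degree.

cos θ = 1 − 2f = -0.840, giving a principal value of 147.1°.
Waning ⇒ past full, so θ = 360° − 147.1° = 212.9°.

213°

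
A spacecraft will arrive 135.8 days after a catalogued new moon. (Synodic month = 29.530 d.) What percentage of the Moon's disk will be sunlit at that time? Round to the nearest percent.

Reduce mod P: 135.8 − 4×29.530 = 17.68 d into the current lunation.
Phase angle: θ = 360°·(17.68 d)/(29.530 d) = 215.5°.
With cos θ = (-0.814), the lit fraction is (1 − (-0.814))/2 ≈ 0.907, so 91%.

91%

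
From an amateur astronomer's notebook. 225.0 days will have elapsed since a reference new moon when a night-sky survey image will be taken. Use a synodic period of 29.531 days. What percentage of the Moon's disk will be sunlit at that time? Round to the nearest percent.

87%

225.0 d spans 7 complete synodic months (7 × 29.531 = 206.72 d) plus 18.28 d.
The Moon has covered 18.28/29.531 of its cycle, so θ ≈ 360° × 18.28/29.531 = 222.9°.
With cos θ = (-0.733), the lit fraction is (1 − (-0.733))/2 ≈ 0.866, so 87%.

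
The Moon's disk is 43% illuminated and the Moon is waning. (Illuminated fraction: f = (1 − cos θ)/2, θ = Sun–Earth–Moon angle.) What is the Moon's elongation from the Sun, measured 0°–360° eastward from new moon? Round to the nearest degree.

From f = (1 − cos θ)/2: cos θ = 1 − 2×0.43 = 0.140; arccos → 82.0°.
Waning ⇒ past full, so θ = 360° − 82.0° = 278.0°.

278°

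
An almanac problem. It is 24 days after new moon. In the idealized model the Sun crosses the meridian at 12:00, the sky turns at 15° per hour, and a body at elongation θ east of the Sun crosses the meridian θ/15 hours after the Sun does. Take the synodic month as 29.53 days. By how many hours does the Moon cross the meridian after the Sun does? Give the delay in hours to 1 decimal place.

Elongation θ = 360° × 24/29.53 ≈ 292.6°.
Delay after the Sun = 292.6° / (15°/h) ≈ 19.51 h.
So the Moon crosses the meridian 19.51 h after the Sun.

19.5 h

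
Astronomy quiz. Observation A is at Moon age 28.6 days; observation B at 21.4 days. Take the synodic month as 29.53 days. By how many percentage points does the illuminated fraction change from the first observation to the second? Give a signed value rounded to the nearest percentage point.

θ₁ = 360° × 28.6/29.53 = 348.7°, f₁ = (1 − cos θ₁)/2 = 0.010.
θ₂ = 360° × 21.4/29.53 = 260.9°, f₂ = (1 − cos θ₂)/2 = 0.579.
Change = f₂ − f₁ = +0.569 → +57 percentage points.

+57 percentage points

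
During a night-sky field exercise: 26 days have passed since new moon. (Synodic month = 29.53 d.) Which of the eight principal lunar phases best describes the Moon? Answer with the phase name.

θ ≈ 360° × 26/29.53 = 317°, which falls in the waning crescent sector.

waning crescent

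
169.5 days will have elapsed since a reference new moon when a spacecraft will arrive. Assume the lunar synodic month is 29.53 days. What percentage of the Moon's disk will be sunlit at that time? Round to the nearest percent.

169.5 d spans 5 complete synodic months (5 × 29.53 = 147.65 d) plus 21.85 d.
Phase angle: θ = 360°·(21.85 d)/(29.53 d) = 266.4°.
Illuminated fraction = (1 − cos 266.4°)/2 = (1 − (-0.063))/2 ≈ 0.532, so 53%.

53%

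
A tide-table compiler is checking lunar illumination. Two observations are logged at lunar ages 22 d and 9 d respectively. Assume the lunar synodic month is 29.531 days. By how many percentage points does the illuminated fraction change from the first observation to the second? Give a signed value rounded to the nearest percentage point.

+15 percentage points

First observation: θ = 360°·22/29.531 = 268.2°, so f = 0.516.
Second observation: θ = 109.7°, f = 0.669.
Δf = 0.669 − 0.516 = +0.153, i.e. +15 pp.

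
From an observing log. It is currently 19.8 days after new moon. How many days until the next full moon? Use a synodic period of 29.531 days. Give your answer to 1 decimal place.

24.5 days

Full moon is 0.5 of the way through the cycle: age 0.5 × 29.531 = 14.765 d.
Already past this cycle's full moon; the next is at 14.765 + 29.531 = 44.296 d, so 44.296 − 19.8 = 24.496 days.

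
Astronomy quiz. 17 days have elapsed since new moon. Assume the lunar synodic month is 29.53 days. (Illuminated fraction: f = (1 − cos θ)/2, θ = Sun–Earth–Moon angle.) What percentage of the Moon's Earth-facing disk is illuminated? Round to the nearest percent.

94%

The Moon has covered 17/29.53 of its cycle, so θ ≈ 360° × 17/29.53 = 207.2°.
Illuminated fraction = (1 − cos 207.2°)/2 = (1 − (-0.889))/2 ≈ 0.945, so 94%.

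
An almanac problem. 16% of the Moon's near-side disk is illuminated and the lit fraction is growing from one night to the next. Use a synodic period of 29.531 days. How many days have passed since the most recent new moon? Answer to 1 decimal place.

From f = (1 − cos θ)/2: cos θ = 1 − 2×0.16 = 0.680; arccos → 47.2°.
Before full moon the principal value applies: θ = 47.2°.
At 360°/29.531 d per day, 47.2° corresponds to 3.87 days.

3.9 days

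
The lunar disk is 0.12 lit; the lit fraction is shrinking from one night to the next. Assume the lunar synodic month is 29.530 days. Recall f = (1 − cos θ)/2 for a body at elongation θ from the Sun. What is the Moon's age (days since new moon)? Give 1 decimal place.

26.2 days

Invert f = (1 − cos θ)/2 to get cos θ = 1 − 2(0.12) = 0.760, hence θ₀ = arccos 0.760 = 40.5°.
Since the Moon is past full (waning), take the reflex angle: θ = 360° − 40.5° = 319.5°.
Age = 29.530 × 319.5°/360° ≈ 26.20 days.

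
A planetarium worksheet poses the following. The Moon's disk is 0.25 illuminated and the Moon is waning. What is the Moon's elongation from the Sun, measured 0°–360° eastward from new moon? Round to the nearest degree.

300°

From f = (1 − cos θ)/2: cos θ = 1 − 2×0.25 = 0.500; arccos → 60.0°.
Waning ⇒ past full, so θ = 360° − 60.0° = 300.0°.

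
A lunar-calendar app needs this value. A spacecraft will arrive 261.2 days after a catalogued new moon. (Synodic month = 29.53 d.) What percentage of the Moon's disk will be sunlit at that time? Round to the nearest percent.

22%

Reduce mod P: 261.2 − 8×29.53 = 24.96 d into the current lunation.
Elongation θ = 360° × 24.96/29.53 ≈ 304.3°.
With cos θ = 0.563, the lit fraction is (1 − 0.563)/2 ≈ 0.218, so 22%.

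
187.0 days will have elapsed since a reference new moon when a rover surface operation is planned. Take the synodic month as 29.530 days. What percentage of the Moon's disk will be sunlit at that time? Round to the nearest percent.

75%

187.0/29.530 = 6.333 lunations, so 6 complete cycles and 9.82 d into the next.
Phase angle: θ = 360°·(9.82 d)/(29.530 d) = 119.7°.
Illuminated fraction = (1 − cos 119.7°)/2 = (1 − (-0.496))/2 ≈ 0.748, so 75%.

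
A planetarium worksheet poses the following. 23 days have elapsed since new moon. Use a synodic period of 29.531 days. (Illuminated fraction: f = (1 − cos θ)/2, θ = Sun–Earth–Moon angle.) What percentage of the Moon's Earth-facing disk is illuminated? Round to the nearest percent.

41%

Phase angle: θ = 360°·(23 d)/(29.531 d) = 280.4°.
cos 280.4° = 0.180, so f = (1 − 0.180)/2 = 0.410, so 41%.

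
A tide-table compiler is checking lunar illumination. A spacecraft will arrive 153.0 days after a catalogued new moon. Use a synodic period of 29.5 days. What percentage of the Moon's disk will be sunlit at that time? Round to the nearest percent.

31%

153.0/29.5 = 5.186 lunations, so 5 complete cycles and 5.50 d into the next.
Elongation θ = 360° × 5.50/29.5 ≈ 67.1°.
cos 67.1° = 0.389, so f = (1 − 0.389)/2 = 0.306, so 31%.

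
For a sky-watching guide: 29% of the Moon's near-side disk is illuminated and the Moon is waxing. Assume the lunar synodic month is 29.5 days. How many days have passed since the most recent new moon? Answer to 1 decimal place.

From f = (1 − cos θ)/2: cos θ = 1 − 2×0.29 = 0.420; arccos → 65.2°.
Waxing ⇒ before full, so θ = 65.2°.
At 360°/29.5 d per day, 65.2° corresponds to 5.34 days.

5.3 days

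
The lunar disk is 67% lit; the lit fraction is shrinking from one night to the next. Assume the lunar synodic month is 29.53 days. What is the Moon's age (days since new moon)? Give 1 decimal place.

cos θ = 1 − 2f = -0.340, giving a principal value of 109.9°.
A waning Moon lies in 180°–360°, so θ = 360° − 109.9° = 250.1°.
At 360°/29.53 d per day, 250.1° corresponds to 20.52 days.

20.5 days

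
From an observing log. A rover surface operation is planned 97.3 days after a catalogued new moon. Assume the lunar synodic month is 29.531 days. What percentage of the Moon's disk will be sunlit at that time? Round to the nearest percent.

64%

97.3/29.531 = 3.295 lunations, so 3 complete cycles and 8.71 d into the next.
Phase angle: θ = 360°·(8.71 d)/(29.531 d) = 106.1°.
cos 106.1° = (-0.278), so f = (1 − (-0.278))/2 = 0.639, so 64%.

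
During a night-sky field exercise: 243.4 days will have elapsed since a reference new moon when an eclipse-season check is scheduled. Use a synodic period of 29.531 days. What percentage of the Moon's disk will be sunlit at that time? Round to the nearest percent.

48%

243.4 d spans 8 complete synodic months (8 × 29.531 = 236.25 d) plus 7.15 d.
The Moon has covered 7.15/29.531 of its cycle, so θ ≈ 360° × 7.15/29.531 = 87.2°.
With cos θ = 0.049, the lit fraction is (1 − 0.049)/2 ≈ 0.475, so 48%.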